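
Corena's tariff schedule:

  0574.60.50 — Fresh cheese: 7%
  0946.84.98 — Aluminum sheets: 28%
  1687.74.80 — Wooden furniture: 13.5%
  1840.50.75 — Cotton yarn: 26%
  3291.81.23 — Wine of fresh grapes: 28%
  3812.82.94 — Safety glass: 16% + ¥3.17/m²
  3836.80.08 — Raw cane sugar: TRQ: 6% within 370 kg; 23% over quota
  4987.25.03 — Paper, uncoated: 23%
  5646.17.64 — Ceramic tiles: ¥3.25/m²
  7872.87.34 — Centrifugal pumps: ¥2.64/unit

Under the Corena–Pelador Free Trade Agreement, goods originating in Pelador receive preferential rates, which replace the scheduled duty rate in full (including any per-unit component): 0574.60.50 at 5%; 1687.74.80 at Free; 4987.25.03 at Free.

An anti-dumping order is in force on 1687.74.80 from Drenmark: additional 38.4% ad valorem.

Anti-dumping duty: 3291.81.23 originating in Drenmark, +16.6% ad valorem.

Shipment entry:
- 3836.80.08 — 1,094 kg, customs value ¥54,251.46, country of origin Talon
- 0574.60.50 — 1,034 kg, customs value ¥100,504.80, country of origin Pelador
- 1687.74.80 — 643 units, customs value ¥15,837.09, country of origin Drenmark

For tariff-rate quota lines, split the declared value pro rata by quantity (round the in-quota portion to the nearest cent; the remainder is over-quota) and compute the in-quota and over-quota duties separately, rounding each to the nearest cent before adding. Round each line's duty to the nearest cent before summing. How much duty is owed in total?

¥22,603.32

Line 1 (3836.80.08, Talon, 1,094 kg, ¥54,251.46):
Code 3836.80.08 is under a tariff-rate quota (threshold 370 kg). In-quota: 370 kg at 6%; over-quota: 724 kg at 23%.
Pro-rata value split: in-quota = ¥54,251.46 × 370/1,094 = ¥18,348.30; over-quota = ¥54,251.46 − ¥18,348.30 = ¥35,903.16.
In-quota duty = ¥18,348.30 × 6% = ¥1,100.90. Over-quota duty = ¥35,903.16 × 23% = ¥8,257.73.
Line duty = ¥1,100.90 + ¥8,257.73 = ¥9,358.63.
Line 2 (0574.60.50, Pelador, 1,034 kg, ¥100,504.80):
Base rate for 0574.60.50 is 7%.
Origin Pelador qualifies under the Corena–Pelador agreement and 0574.60.50 is covered: preferential rate 5% applies instead.
Duty = ¥100,504.80 × 5% = ¥5,025.24.
Line 3 (1687.74.80, Drenmark, 643 units, ¥15,837.09):
Base rate for 1687.74.80 is 13.5%.
1687.74.80 has an FTA preferential rate, but origin Drenmark is not Pelador; base rate stands.
Additional duty on 1687.74.80 from Drenmark: +38.4%. Applied ad valorem rate: 13.5% + 38.4% = 51.9%.
Duty = ¥15,837.09 × 51.9% = ¥8,219.45.
Total = ¥9,358.63 + ¥5,025.24 + ¥8,219.45 = ¥22,603.32.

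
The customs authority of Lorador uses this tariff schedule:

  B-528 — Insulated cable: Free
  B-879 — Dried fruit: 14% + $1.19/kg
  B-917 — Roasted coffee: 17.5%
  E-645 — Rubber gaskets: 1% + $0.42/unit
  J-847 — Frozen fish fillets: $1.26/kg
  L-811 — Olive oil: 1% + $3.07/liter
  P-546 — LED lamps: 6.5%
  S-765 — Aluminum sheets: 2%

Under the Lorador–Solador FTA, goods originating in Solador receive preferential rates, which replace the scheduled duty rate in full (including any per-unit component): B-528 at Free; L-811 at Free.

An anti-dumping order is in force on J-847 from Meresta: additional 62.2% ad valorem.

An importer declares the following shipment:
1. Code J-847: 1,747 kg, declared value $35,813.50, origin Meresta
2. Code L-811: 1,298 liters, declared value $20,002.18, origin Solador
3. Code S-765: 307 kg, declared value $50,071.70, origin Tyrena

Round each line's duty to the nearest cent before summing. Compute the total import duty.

$25,478.65

Line 1 (J-847, Meresta, 1,747 kg, $35,813.50):
Base rate for J-847 is $1.26/kg.
Additional duty on J-847 from Meresta: +62.2% ad valorem. Applied ad valorem rate = 62.2%.
Duty = $35,813.50 × 62.2% + 1,747 × $1.26 = $24,477.22.
Line 2 (L-811, Solador, 1,298 liters, $20,002.18):
Base rate for L-811 is 1% + $3.07/liter.
Origin Solador qualifies under the Lorador–Solador agreement and L-811 is covered: preferential rate Free applies instead.
Duty = $20,002.18 × 0% = $0.00.
Line 3 (S-765, Tyrena, 307 kg, $50,071.70):
Base rate for S-765 is 2%.
Duty = $50,071.70 × 2% = $1,001.43.
Total = $24,477.22 + $0.00 + $1,001.43 = $25,478.65.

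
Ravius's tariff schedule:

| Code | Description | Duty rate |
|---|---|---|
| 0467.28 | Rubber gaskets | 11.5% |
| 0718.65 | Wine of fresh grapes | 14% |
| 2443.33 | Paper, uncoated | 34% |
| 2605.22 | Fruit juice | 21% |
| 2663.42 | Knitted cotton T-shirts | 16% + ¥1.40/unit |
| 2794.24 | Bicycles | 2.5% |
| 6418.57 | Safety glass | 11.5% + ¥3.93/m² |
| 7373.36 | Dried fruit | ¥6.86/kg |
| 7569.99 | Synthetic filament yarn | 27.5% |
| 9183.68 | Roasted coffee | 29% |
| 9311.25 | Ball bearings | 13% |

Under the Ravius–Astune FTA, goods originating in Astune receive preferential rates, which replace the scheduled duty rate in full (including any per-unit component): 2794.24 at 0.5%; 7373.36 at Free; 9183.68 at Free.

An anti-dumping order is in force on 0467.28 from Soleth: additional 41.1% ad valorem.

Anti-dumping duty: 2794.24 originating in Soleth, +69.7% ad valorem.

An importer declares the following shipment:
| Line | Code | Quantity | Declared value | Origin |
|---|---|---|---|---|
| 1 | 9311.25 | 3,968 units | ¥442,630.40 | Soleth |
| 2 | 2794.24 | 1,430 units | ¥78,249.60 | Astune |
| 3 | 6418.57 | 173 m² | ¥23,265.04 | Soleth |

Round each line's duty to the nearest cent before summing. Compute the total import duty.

¥61,288.57

Line 1 (9311.25, Soleth, 3,968 units, ¥442,630.40):
Base rate for 9311.25 is 13%.
Duty = ¥442,630.40 × 13% = ¥57,541.95.
Line 2 (2794.24, Astune, 1,430 units, ¥78,249.60):
Base rate for 2794.24 is 2.5%.
Origin Astune qualifies under the Ravius–Astune agreement and 2794.24 is covered: preferential rate 0.5% applies instead.
The additional-duty order on 2794.24 targets Soleth, not Astune; it does not apply.
Duty = ¥78,249.60 × 0.5% = ¥391.25.
Line 3 (6418.57, Soleth, 173 m², ¥23,265.04):
Base rate for 6418.57 is 11.5% + ¥3.93/m².
Duty = ¥23,265.04 × 11.5% + 173 × ¥3.93 = ¥3,355.37.
Total = ¥57,541.95 + ¥391.25 + ¥3,355.37 = ¥61,288.57.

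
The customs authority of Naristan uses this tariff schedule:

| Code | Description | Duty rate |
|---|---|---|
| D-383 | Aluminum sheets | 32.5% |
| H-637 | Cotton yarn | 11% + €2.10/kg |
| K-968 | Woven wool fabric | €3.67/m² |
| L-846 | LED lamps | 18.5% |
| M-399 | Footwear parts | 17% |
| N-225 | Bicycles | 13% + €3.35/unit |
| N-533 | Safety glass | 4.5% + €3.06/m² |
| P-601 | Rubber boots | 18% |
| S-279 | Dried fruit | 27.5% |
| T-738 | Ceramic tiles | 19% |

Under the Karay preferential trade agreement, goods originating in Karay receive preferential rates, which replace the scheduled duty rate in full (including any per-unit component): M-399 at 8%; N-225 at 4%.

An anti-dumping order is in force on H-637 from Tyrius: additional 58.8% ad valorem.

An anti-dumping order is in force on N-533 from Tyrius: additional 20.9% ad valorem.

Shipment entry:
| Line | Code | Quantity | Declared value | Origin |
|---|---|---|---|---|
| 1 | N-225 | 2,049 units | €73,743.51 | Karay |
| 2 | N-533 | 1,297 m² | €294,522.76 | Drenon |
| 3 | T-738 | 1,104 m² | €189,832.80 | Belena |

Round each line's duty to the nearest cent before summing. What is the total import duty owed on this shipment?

Line 1 (N-225, Karay, 2,049 units, €73,743.51):
Base rate for N-225 is 13% + €3.35/unit.
Origin Karay qualifies under the Naristan–Karay agreement and N-225 is covered: preferential rate 4% applies instead.
Duty = €73,743.51 × 4% = €2,949.74.
Line 2 (N-533, Drenon, 1,297 m², €294,522.76):
Base rate for N-533 is 4.5% + €3.06/m².
The additional-duty order on N-533 targets Tyrius, not Drenon; it does not apply.
Duty = €294,522.76 × 4.5% + 1,297 × €3.06 = €17,222.34.
Line 3 (T-738, Belena, 1,104 m², €189,832.80):
Base rate for T-738 is 19%.
Duty = €189,832.80 × 19% = €36,068.23.
Total = €2,949.74 + €17,222.34 + €36,068.23 = €56,240.31.

€56,240.31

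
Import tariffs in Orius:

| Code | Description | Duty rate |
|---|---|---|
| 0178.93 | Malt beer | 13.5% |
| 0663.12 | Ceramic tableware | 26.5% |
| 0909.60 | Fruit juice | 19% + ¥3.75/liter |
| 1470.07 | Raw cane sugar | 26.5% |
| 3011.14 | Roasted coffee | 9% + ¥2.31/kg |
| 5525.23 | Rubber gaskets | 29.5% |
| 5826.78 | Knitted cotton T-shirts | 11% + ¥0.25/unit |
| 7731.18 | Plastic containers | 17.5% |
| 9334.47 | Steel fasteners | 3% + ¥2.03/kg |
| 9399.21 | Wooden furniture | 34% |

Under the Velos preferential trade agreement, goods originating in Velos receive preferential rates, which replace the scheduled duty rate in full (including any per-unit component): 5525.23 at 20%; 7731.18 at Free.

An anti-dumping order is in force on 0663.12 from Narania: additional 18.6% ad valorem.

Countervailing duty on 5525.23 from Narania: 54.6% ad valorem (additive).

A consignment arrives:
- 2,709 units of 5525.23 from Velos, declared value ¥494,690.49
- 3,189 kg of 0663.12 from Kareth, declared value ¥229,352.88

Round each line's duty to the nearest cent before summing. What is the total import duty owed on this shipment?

Line 1 (5525.23, Velos, 2,709 units, ¥494,690.49):
Base rate for 5525.23 is 29.5%.
Origin Velos qualifies under the Orius–Velos agreement and 5525.23 is covered: preferential rate 20% applies instead.
The additional-duty order on 5525.23 targets Narania, not Velos; it does not apply.
Duty = ¥494,690.49 × 20% = ¥98,938.10.
Line 2 (0663.12, Kareth, 3,189 kg, ¥229,352.88):
Base rate for 0663.12 is 26.5%.
The additional-duty order on 0663.12 targets Narania, not Kareth; it does not apply.
Duty = ¥229,352.88 × 26.5% = ¥60,778.51.
Total = ¥98,938.10 + ¥60,778.51 = ¥159,716.61.

¥159,716.61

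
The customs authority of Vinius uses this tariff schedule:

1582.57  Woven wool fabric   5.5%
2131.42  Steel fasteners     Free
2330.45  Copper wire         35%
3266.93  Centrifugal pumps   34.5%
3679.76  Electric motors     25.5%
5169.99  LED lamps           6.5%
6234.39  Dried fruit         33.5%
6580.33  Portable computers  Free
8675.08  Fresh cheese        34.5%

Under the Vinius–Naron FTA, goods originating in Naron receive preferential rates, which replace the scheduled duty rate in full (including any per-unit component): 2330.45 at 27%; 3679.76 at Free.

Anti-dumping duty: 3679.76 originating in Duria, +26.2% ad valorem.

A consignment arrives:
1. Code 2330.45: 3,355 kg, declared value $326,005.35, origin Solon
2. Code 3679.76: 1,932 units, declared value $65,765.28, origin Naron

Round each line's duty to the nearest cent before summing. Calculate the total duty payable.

$114,101.87

Line 1 (2330.45, Solon, 3,355 kg, $326,005.35):
Base rate for 2330.45 is 35%.
2330.45 has an FTA preferential rate, but origin Solon is not Naron; base rate stands.
Duty = $326,005.35 × 35% = $114,101.87.
Line 2 (3679.76, Naron, 1,932 units, $65,765.28):
Base rate for 3679.76 is 25.5%.
Origin Naron qualifies under the Vinius–Naron agreement and 3679.76 is covered: preferential rate Free applies instead.
The additional-duty order on 3679.76 targets Duria, not Naron; it does not apply.
Duty = $65,765.28 × 0% = $0.00.
Total = $114,101.87 + $0.00 = $114,101.87.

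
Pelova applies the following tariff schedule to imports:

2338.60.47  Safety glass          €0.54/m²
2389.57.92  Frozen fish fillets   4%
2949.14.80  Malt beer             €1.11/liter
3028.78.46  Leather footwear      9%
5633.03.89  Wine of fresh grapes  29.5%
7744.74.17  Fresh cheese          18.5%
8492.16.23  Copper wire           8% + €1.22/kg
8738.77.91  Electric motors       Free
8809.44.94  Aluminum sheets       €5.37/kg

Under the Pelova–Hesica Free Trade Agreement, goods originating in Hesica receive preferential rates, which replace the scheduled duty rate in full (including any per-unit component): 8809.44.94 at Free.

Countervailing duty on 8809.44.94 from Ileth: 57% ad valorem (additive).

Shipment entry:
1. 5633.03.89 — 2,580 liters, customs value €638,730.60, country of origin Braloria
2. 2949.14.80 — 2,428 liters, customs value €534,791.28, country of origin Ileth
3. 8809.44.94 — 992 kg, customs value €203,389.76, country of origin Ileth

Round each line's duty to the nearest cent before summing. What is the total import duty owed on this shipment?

Line 1 (5633.03.89, Braloria, 2,580 liters, €638,730.60):
Base rate for 5633.03.89 is 29.5%.
Duty = €638,730.60 × 29.5% = €188,425.53.
Line 2 (2949.14.80, Ileth, 2,428 liters, €534,791.28):
Base rate for 2949.14.80 is €1.11/liter.
Duty = 2,428 × €1.11 = €2,695.08.
Line 3 (8809.44.94, Ileth, 992 kg, €203,389.76):
Base rate for 8809.44.94 is €5.37/kg.
8809.44.94 has an FTA preferential rate, but origin Ileth is not Hesica; base rate stands.
Additional duty on 8809.44.94 from Ileth: +57% ad valorem. Applied ad valorem rate = 57%.
Duty = €203,389.76 × 57% + 992 × €5.37 = €121,259.20.
Total = €188,425.53 + €2,695.08 + €121,259.20 = €312,379.81.

€312,379.81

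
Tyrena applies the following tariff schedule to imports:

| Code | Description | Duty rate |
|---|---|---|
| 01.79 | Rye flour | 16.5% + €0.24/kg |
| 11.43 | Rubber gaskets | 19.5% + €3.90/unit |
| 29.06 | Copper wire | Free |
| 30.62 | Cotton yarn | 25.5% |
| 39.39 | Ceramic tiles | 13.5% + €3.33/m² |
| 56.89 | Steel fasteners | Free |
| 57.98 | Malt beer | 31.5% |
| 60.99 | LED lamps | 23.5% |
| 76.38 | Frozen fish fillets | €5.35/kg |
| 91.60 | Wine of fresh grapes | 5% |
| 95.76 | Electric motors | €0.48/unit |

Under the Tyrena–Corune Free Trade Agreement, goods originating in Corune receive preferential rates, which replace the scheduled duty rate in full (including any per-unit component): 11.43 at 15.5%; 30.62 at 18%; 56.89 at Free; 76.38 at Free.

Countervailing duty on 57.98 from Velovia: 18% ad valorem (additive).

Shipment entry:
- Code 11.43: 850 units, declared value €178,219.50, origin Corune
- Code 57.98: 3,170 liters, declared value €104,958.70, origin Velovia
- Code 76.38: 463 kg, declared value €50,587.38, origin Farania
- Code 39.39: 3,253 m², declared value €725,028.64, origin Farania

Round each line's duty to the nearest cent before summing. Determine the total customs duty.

Line 1 (11.43, Corune, 850 units, €178,219.50):
Base rate for 11.43 is 19.5% + €3.90/unit.
Origin Corune qualifies under the Tyrena–Corune agreement and 11.43 is covered: preferential rate 15.5% applies instead.
Duty = €178,219.50 × 15.5% = €27,624.02.
Line 2 (57.98, Velovia, 3,170 liters, €104,958.70):
Base rate for 57.98 is 31.5%.
Additional duty on 57.98 from Velovia: +18%. Applied ad valorem rate: 31.5% + 18% = 49.5%.
Duty = €104,958.70 × 49.5% = €51,954.56.
Line 3 (76.38, Farania, 463 kg, €50,587.38):
Base rate for 76.38 is €5.35/kg.
76.38 has an FTA preferential rate, but origin Farania is not Corune; base rate stands.
Duty = 463 × €5.35 = €2,477.05.
Line 4 (39.39, Farania, 3,253 m², €725,028.64):
Base rate for 39.39 is 13.5% + €3.33/m².
Duty = €725,028.64 × 13.5% + 3,253 × €3.33 = €108,711.36.
Total = €27,624.02 + €51,954.56 + €2,477.05 + €108,711.36 = €190,766.99.

€190,766.99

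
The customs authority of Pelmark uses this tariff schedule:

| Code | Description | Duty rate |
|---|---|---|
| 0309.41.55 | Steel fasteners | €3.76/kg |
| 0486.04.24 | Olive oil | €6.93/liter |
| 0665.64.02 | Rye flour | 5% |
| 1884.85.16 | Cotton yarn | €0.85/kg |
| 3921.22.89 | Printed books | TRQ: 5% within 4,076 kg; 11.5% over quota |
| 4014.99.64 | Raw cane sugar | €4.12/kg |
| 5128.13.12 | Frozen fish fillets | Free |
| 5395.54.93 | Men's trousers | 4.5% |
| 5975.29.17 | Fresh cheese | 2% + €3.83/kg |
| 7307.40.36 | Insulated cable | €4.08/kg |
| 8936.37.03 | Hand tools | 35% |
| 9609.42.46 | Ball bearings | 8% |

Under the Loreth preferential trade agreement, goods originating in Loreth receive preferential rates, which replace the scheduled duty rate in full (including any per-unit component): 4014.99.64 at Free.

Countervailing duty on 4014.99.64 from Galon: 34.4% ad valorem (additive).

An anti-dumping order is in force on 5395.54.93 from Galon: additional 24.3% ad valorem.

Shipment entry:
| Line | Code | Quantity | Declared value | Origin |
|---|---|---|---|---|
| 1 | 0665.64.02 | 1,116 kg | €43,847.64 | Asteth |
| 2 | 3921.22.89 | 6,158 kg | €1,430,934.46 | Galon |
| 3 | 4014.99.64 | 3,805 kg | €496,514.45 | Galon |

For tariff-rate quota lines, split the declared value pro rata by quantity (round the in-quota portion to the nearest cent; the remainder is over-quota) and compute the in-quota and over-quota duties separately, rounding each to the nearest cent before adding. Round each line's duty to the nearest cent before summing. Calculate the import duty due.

Line 1 (0665.64.02, Asteth, 1,116 kg, €43,847.64):
Base rate for 0665.64.02 is 5%.
Duty = €43,847.64 × 5% = €2,192.38.
Line 2 (3921.22.89, Galon, 6,158 kg, €1,430,934.46):
Code 3921.22.89 is under a tariff-rate quota (threshold 4,076 kg). In-quota: 4,076 kg at 5%; over-quota: 2,082 kg at 11.5%.
Pro-rata value split: in-quota = €1,430,934.46 × 4,076/6,158 = €947,140.12; over-quota = €1,430,934.46 − €947,140.12 = €483,794.34.
In-quota duty = €947,140.12 × 5% = €47,357.01. Over-quota duty = €483,794.34 × 11.5% = €55,636.35.
Line duty = €47,357.01 + €55,636.35 = €102,993.36.
Line 3 (4014.99.64, Galon, 3,805 kg, €496,514.45):
Base rate for 4014.99.64 is €4.12/kg.
4014.99.64 has an FTA preferential rate, but origin Galon is not Loreth; base rate stands.
Additional duty on 4014.99.64 from Galon: +34.4% ad valorem. Applied ad valorem rate = 34.4%.
Duty = €496,514.45 × 34.4% + 3,805 × €4.12 = €186,477.57.
Total = €2,192.38 + €102,993.36 + €186,477.57 = €291,663.31.

€291,663.31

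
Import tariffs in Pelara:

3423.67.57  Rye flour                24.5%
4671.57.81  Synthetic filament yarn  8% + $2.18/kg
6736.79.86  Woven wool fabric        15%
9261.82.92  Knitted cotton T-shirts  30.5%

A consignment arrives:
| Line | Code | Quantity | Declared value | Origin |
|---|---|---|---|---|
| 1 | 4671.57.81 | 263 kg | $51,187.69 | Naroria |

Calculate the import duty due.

Line 1 (4671.57.81, Naroria, 263 kg, $51,187.69):
Base rate for 4671.57.81 is 8% + $2.18/kg.
Duty = $51,187.69 × 8% + 263 × $2.18 = $4,668.36.

$4,668.36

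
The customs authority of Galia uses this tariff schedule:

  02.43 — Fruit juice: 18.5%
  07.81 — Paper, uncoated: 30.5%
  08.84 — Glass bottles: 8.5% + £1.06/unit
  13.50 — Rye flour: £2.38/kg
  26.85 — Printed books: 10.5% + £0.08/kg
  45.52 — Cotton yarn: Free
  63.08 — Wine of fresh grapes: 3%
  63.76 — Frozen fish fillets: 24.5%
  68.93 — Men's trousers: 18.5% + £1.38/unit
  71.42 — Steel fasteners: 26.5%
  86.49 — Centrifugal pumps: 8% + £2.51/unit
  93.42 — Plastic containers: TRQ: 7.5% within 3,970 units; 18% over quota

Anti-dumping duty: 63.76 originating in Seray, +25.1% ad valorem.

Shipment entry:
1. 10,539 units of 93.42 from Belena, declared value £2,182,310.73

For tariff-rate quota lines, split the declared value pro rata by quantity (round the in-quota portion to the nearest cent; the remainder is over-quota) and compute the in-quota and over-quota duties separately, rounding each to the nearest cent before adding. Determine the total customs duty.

£306,498.80

Line 1 (93.42, Belena, 10,539 units, £2,182,310.73):
Code 93.42 is under a tariff-rate quota (threshold 3,970 units). In-quota: 3,970 units at 7.5%; over-quota: 6,569 units at 18%.
Pro-rata value split: in-quota = £2,182,310.73 × 3,970/10,539 = £822,067.90; over-quota = £2,182,310.73 − £822,067.90 = £1,360,242.83.
In-quota duty = £822,067.90 × 7.5% = £61,655.09. Over-quota duty = £1,360,242.83 × 18% = £244,843.71.
Line duty = £61,655.09 + £244,843.71 = £306,498.80.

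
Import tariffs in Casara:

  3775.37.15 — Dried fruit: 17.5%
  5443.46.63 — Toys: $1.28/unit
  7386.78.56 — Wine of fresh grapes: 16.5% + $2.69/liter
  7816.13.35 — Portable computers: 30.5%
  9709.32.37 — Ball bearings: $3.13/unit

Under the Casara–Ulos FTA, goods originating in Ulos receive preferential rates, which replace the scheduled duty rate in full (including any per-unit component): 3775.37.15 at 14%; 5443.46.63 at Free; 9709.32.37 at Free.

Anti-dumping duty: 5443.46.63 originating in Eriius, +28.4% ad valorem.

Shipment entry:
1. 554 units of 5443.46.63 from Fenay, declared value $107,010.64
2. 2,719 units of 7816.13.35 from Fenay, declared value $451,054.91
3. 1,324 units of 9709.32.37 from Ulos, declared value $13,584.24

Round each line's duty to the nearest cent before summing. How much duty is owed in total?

Line 1 (5443.46.63, Fenay, 554 units, $107,010.64):
Base rate for 5443.46.63 is $1.28/unit.
5443.46.63 has an FTA preferential rate, but origin Fenay is not Ulos; base rate stands.
The additional-duty order on 5443.46.63 targets Eriius, not Fenay; it does not apply.
Duty = 554 × $1.28 = $709.12.
Line 2 (7816.13.35, Fenay, 2,719 units, $451,054.91):
Base rate for 7816.13.35 is 30.5%.
Duty = $451,054.91 × 30.5% = $137,571.75.
Line 3 (9709.32.37, Ulos, 1,324 units, $13,584.24):
Base rate for 9709.32.37 is $3.13/unit.
Origin Ulos qualifies under the Casara–Ulos agreement and 9709.32.37 is covered: preferential rate Free applies instead.
Duty = $13,584.24 × 0% = $0.00.
Total = $709.12 + $137,571.75 + $0.00 = $138,280.87.

$138,280.87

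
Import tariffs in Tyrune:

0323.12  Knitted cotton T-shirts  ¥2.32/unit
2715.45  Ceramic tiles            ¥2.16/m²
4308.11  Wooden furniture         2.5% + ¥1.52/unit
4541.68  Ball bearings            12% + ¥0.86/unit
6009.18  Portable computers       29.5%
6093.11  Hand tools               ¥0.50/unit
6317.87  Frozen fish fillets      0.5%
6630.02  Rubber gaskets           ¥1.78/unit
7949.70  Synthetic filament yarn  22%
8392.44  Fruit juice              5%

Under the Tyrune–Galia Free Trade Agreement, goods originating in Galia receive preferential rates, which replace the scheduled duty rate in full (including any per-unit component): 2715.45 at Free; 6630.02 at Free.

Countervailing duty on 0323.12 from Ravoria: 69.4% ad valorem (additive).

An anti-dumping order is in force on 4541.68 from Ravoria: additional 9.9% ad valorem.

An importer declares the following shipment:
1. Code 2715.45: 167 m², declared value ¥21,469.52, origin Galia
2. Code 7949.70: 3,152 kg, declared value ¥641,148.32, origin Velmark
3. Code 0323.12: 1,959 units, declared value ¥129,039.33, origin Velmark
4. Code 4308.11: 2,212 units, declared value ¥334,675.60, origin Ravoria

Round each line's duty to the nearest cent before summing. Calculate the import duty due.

¥157,326.64

Line 1 (2715.45, Galia, 167 m², ¥21,469.52):
Base rate for 2715.45 is ¥2.16/m².
Origin Galia qualifies under the Tyrune–Galia agreement and 2715.45 is covered: preferential rate Free applies instead.
Duty = ¥21,469.52 × 0% = ¥0.00.
Line 2 (7949.70, Velmark, 3,152 kg, ¥641,148.32):
Base rate for 7949.70 is 22%.
Duty = ¥641,148.32 × 22% = ¥141,052.63.
Line 3 (0323.12, Velmark, 1,959 units, ¥129,039.33):
Base rate for 0323.12 is ¥2.32/unit.
The additional-duty order on 0323.12 targets Ravoria, not Velmark; it does not apply.
Duty = 1,959 × ¥2.32 = ¥4,544.88.
Line 4 (4308.11, Ravoria, 2,212 units, ¥334,675.60):
Base rate for 4308.11 is 2.5% + ¥1.52/unit.
Duty = ¥334,675.60 × 2.5% + 2,212 × ¥1.52 = ¥11,729.13.
Total = ¥0.00 + ¥141,052.63 + ¥4,544.88 + ¥11,729.13 = ¥157,326.64.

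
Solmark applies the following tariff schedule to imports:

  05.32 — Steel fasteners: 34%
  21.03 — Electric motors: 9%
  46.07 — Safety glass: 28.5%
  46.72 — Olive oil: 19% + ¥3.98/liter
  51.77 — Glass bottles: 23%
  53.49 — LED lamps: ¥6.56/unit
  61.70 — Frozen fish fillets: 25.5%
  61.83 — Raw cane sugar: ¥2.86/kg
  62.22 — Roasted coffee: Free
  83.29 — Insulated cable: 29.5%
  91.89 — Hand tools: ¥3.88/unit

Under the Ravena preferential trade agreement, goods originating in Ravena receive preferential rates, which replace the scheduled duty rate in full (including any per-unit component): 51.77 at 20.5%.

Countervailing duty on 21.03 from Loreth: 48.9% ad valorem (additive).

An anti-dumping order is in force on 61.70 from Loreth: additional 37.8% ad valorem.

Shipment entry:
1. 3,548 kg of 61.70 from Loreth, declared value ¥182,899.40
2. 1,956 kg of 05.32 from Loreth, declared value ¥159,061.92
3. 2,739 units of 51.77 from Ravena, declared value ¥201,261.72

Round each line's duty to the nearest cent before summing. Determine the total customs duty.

¥211,115.02

Line 1 (61.70, Loreth, 3,548 kg, ¥182,899.40):
Base rate for 61.70 is 25.5%.
Additional duty on 61.70 from Loreth: +37.8%. Applied ad valorem rate: 25.5% + 37.8% = 63.3%.
Duty = ¥182,899.40 × 63.3% = ¥115,775.32.
Line 2 (05.32, Loreth, 1,956 kg, ¥159,061.92):
Base rate for 05.32 is 34%.
Duty = ¥159,061.92 × 34% = ¥54,081.05.
Line 3 (51.77, Ravena, 2,739 units, ¥201,261.72):
Base rate for 51.77 is 23%.
Origin Ravena qualifies under the Solmark–Ravena agreement and 51.77 is covered: preferential rate 20.5% applies instead.
Duty = ¥201,261.72 × 20.5% = ¥41,258.65.
Total = ¥115,775.32 + ¥54,081.05 + ¥41,258.65 = ¥211,115.02.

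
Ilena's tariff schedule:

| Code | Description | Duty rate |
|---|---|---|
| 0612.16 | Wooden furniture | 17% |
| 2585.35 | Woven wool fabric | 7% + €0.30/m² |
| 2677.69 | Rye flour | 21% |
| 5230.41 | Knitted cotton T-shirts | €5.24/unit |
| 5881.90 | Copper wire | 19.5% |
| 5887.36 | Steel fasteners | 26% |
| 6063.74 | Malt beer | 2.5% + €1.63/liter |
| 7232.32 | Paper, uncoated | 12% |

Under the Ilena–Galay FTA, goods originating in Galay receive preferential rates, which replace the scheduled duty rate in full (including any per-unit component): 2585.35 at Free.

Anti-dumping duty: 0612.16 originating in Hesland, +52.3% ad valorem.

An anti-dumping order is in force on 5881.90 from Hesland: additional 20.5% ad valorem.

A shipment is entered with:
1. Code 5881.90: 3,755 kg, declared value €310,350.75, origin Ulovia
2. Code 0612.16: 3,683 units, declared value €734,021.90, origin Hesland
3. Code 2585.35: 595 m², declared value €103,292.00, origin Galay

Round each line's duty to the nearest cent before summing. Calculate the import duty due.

€569,195.58

Line 1 (5881.90, Ulovia, 3,755 kg, €310,350.75):
Base rate for 5881.90 is 19.5%.
The additional-duty order on 5881.90 targets Hesland, not Ulovia; it does not apply.
Duty = €310,350.75 × 19.5% = €60,518.40.
Line 2 (0612.16, Hesland, 3,683 units, €734,021.90):
Base rate for 0612.16 is 17%.
Additional duty on 0612.16 from Hesland: +52.3%. Applied ad valorem rate: 17% + 52.3% = 69.3%.
Duty = €734,021.90 × 69.3% = €508,677.18.
Line 3 (2585.35, Galay, 595 m², €103,292.00):
Base rate for 2585.35 is 7% + €0.30/m².
Origin Galay qualifies under the Ilena–Galay agreement and 2585.35 is covered: preferential rate Free applies instead.
Duty = €103,292.00 × 0% = €0.00.
Total = €60,518.40 + €508,677.18 + €0.00 = €569,195.58.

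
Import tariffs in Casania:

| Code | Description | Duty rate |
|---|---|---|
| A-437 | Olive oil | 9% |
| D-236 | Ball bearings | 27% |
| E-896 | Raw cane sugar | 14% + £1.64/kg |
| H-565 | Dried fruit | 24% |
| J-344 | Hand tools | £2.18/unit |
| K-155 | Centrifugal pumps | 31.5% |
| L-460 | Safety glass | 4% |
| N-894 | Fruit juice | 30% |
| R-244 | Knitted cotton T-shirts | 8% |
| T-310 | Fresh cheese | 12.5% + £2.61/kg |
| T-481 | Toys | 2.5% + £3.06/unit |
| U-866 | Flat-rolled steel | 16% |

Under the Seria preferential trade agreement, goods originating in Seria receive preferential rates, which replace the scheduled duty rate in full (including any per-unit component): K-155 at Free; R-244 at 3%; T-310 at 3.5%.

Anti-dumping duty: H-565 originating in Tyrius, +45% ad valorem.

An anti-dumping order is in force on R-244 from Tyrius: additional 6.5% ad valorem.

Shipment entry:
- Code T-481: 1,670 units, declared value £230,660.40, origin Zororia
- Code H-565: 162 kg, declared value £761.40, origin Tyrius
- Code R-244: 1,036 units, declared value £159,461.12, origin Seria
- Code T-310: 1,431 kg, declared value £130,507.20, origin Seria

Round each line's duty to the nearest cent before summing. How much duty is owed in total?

Line 1 (T-481, Zororia, 1,670 units, £230,660.40):
Base rate for T-481 is 2.5% + £3.06/unit.
Duty = £230,660.40 × 2.5% + 1,670 × £3.06 = £10,876.71.
Line 2 (H-565, Tyrius, 162 kg, £761.40):
Base rate for H-565 is 24%.
Additional duty on H-565 from Tyrius: +45%. Applied ad valorem rate: 24% + 45% = 69%.
Duty = £761.40 × 69% = £525.37.
Line 3 (R-244, Seria, 1,036 units, £159,461.12):
Base rate for R-244 is 8%.
Origin Seria qualifies under the Casania–Seria agreement and R-244 is covered: preferential rate 3% applies instead.
The additional-duty order on R-244 targets Tyrius, not Seria; it does not apply.
Duty = £159,461.12 × 3% = £4,783.83.
Line 4 (T-310, Seria, 1,431 kg, £130,507.20):
Base rate for T-310 is 12.5% + £2.61/kg.
Origin Seria qualifies under the Casania–Seria agreement and T-310 is covered: preferential rate 3.5% applies instead.
Duty = £130,507.20 × 3.5% = £4,567.75.
Total = £10,876.71 + £525.37 + £4,783.83 + £4,567.75 = £20,753.66.

£20,753.66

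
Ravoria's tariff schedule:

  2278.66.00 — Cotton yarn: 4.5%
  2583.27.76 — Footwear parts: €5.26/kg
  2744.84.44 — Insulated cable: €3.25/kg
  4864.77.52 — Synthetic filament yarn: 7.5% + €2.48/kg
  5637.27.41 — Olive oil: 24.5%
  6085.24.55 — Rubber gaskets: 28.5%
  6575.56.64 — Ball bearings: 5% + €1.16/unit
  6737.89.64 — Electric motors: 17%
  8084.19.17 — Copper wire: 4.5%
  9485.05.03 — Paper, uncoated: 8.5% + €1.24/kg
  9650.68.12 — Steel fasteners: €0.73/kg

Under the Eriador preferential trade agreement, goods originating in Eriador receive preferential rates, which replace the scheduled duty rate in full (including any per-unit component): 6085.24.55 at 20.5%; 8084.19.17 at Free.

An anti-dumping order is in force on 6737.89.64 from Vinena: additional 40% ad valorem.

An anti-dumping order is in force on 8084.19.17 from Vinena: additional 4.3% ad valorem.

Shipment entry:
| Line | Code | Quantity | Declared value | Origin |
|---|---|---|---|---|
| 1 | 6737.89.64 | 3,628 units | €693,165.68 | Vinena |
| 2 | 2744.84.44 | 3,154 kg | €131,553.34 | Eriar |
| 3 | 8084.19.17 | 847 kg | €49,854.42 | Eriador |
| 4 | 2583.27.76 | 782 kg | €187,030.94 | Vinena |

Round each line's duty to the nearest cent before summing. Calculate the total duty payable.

Line 1 (6737.89.64, Vinena, 3,628 units, €693,165.68):
Base rate for 6737.89.64 is 17%.
Additional duty on 6737.89.64 from Vinena: +40%. Applied ad valorem rate: 17% + 40% = 57%.
Duty = €693,165.68 × 57% = €395,104.44.
Line 2 (2744.84.44, Eriar, 3,154 kg, €131,553.34):
Base rate for 2744.84.44 is €3.25/kg.
Duty = 3,154 × €3.25 = €10,250.50.
Line 3 (8084.19.17, Eriador, 847 kg, €49,854.42):
Base rate for 8084.19.17 is 4.5%.
Origin Eriador qualifies under the Ravoria–Eriador agreement and 8084.19.17 is covered: preferential rate Free applies instead.
The additional-duty order on 8084.19.17 targets Vinena, not Eriador; it does not apply.
Duty = €49,854.42 × 0% = €0.00.
Line 4 (2583.27.76, Vinena, 782 kg, €187,030.94):
Base rate for 2583.27.76 is €5.26/kg.
Duty = 782 × €5.26 = €4,113.32.
Total = €395,104.44 + €10,250.50 + €0.00 + €4,113.32 = €409,468.26.

€409,468.26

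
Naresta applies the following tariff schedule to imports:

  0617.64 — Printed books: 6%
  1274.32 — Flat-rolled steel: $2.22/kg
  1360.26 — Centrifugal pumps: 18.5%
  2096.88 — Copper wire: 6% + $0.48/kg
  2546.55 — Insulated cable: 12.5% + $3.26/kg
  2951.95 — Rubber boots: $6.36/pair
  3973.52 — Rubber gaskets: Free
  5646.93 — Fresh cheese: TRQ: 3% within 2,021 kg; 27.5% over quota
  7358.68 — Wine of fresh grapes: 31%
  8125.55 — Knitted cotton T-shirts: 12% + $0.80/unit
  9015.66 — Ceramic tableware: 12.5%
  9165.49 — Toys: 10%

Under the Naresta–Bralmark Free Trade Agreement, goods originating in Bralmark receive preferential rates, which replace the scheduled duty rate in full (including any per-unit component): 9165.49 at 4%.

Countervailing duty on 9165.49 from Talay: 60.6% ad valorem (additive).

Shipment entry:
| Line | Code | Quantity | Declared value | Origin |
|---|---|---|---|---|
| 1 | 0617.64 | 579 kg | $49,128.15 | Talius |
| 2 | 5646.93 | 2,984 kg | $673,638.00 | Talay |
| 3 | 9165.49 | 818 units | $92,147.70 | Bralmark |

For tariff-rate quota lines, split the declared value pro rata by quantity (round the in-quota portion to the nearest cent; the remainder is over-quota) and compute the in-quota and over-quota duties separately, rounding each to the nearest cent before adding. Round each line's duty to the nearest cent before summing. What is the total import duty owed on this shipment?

$80,105.06

Line 1 (0617.64, Talius, 579 kg, $49,128.15):
Base rate for 0617.64 is 6%.
Duty = $49,128.15 × 6% = $2,947.69.
Line 2 (5646.93, Talay, 2,984 kg, $673,638.00):
Code 5646.93 is under a tariff-rate quota (threshold 2,021 kg). In-quota: 2,021 kg at 3%; over-quota: 963 kg at 27.5%.
Pro-rata value split: in-quota = $673,638.00 × 2,021/2,984 = $456,240.75; over-quota = $673,638.00 − $456,240.75 = $217,397.25.
In-quota duty = $456,240.75 × 3% = $13,687.22. Over-quota duty = $217,397.25 × 27.5% = $59,784.24.
Line duty = $13,687.22 + $59,784.24 = $73,471.46.
Line 3 (9165.49, Bralmark, 818 units, $92,147.70):
Base rate for 9165.49 is 10%.
Origin Bralmark qualifies under the Naresta–Bralmark agreement and 9165.49 is covered: preferential rate 4% applies instead.
The additional-duty order on 9165.49 targets Talay, not Bralmark; it does not apply.
Duty = $92,147.70 × 4% = $3,685.91.
Total = $2,947.69 + $73,471.46 + $3,685.91 = $80,105.06.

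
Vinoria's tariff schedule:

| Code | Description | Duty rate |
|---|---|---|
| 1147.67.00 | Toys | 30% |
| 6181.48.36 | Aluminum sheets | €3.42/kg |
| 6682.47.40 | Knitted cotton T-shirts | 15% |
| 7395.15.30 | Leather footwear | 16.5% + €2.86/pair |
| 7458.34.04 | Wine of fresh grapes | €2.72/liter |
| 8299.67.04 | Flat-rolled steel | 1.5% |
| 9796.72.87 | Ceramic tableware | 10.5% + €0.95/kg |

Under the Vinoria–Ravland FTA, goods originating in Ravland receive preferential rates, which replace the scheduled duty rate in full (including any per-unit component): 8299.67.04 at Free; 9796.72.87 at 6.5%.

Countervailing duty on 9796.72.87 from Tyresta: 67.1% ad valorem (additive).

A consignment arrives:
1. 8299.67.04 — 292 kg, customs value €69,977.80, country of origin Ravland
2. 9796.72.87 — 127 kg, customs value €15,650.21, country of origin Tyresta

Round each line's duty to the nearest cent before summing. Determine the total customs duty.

Line 1 (8299.67.04, Ravland, 292 kg, €69,977.80):
Base rate for 8299.67.04 is 1.5%.
Origin Ravland qualifies under the Vinoria–Ravland agreement and 8299.67.04 is covered: preferential rate Free applies instead.
Duty = €69,977.80 × 0% = €0.00.
Line 2 (9796.72.87, Tyresta, 127 kg, €15,650.21):
Base rate for 9796.72.87 is 10.5% + €0.95/kg.
9796.72.87 has an FTA preferential rate, but origin Tyresta is not Ravland; base rate stands.
Additional duty on 9796.72.87 from Tyresta: +67.1%. Applied ad valorem rate: 10.5% + 67.1% = 77.6%.
Duty = €15,650.21 × 77.6% + 127 × €0.95 = €12,265.21.
Total = €0.00 + €12,265.21 = €12,265.21.

€12,265.21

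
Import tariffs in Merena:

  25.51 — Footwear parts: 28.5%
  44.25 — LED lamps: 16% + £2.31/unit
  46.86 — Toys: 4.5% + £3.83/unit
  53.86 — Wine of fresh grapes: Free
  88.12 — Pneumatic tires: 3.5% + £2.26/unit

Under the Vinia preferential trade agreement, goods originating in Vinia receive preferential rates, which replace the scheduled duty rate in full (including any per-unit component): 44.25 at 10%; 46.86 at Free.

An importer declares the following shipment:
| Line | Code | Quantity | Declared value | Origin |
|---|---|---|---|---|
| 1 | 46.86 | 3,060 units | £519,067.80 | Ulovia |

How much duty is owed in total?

Line 1 (46.86, Ulovia, 3,060 units, £519,067.80):
Base rate for 46.86 is 4.5% + £3.83/unit.
46.86 has an FTA preferential rate, but origin Ulovia is not Vinia; base rate stands.
Duty = £519,067.80 × 4.5% + 3,060 × £3.83 = £35,077.85.

£35,077.85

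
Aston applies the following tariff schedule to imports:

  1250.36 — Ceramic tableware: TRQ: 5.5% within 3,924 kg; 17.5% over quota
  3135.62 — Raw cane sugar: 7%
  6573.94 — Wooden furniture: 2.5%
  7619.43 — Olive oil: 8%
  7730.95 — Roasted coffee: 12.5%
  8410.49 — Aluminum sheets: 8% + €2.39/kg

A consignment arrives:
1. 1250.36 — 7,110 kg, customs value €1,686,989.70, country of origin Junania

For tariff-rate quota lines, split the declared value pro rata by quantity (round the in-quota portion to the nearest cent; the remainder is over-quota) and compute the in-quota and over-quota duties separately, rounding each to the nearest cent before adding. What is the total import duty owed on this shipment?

€183,497.50

Line 1 (1250.36, Junania, 7,110 kg, €1,686,989.70):
Code 1250.36 is under a tariff-rate quota (threshold 3,924 kg). In-quota: 3,924 kg at 5.5%; over-quota: 3,186 kg at 17.5%.
Pro-rata value split: in-quota = €1,686,989.70 × 3,924/7,110 = €931,047.48; over-quota = €1,686,989.70 − €931,047.48 = €755,942.22.
In-quota duty = €931,047.48 × 5.5% = €51,207.61. Over-quota duty = €755,942.22 × 17.5% = €132,289.89.
Line duty = €51,207.61 + €132,289.89 = €183,497.50.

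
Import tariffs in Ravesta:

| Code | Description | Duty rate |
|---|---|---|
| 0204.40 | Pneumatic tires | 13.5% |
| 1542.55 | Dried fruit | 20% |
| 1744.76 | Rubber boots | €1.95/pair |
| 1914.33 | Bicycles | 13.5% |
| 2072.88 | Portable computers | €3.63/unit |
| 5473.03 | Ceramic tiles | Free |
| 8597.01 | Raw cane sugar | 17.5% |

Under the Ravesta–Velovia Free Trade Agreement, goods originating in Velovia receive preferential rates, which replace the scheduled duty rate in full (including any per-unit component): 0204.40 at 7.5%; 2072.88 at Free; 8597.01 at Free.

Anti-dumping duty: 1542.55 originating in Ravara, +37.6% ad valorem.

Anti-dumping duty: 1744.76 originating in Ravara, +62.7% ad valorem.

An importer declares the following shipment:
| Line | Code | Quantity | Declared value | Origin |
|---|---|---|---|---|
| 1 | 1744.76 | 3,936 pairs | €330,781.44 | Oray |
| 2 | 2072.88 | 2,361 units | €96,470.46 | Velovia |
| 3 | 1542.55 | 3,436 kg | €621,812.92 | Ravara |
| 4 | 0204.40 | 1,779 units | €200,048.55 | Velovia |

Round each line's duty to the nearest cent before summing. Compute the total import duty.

Line 1 (1744.76, Oray, 3,936 pairs, €330,781.44):
Base rate for 1744.76 is €1.95/pair.
The additional-duty order on 1744.76 targets Ravara, not Oray; it does not apply.
Duty = 3,936 × €1.95 = €7,675.20.
Line 2 (2072.88, Velovia, 2,361 units, €96,470.46):
Base rate for 2072.88 is €3.63/unit.
Origin Velovia qualifies under the Ravesta–Velovia agreement and 2072.88 is covered: preferential rate Free applies instead.
Duty = €96,470.46 × 0% = €0.00.
Line 3 (1542.55, Ravara, 3,436 kg, €621,812.92):
Base rate for 1542.55 is 20%.
Additional duty on 1542.55 from Ravara: +37.6%. Applied ad valorem rate: 20% + 37.6% = 57.6%.
Duty = €621,812.92 × 57.6% = €358,164.24.
Line 4 (0204.40, Velovia, 1,779 units, €200,048.55):
Base rate for 0204.40 is 13.5%.
Origin Velovia qualifies under the Ravesta–Velovia agreement and 0204.40 is covered: preferential rate 7.5% applies instead.
Duty = €200,048.55 × 7.5% = €15,003.64.
Total = €7,675.20 + €0.00 + €358,164.24 + €15,003.64 = €380,843.08.

€380,843.08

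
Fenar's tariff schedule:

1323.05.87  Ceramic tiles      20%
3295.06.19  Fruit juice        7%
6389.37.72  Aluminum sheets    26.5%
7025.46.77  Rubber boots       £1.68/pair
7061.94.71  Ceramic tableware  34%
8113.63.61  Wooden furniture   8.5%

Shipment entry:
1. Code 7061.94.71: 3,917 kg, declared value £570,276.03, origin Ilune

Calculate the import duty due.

£193,893.85

Line 1 (7061.94.71, Ilune, 3,917 kg, £570,276.03):
Base rate for 7061.94.71 is 34%.
Duty = £570,276.03 × 34% = £193,893.85.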